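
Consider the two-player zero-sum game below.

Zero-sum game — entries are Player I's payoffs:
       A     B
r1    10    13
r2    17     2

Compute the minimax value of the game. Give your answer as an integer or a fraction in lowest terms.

Row minima are 10 and 2, so Player I's maximin is 10; column maxima are 17 and 13, so Player II's minimax is 13. These differ, so the equilibrium is in mixed strategies.
Let Player I play r1 with probability p. Player II is indifferent when 10p + 17(1−p) = 13p + 2(1−p), giving p = 5/6.
Let Player II play A with probability q. Player I is indifferent when 10q + 13(1−q) = 17q + 2(1−q), giving q = 11/18.
The value is 10·(11/18) + (13)·(7/18) = 67/6.

67/6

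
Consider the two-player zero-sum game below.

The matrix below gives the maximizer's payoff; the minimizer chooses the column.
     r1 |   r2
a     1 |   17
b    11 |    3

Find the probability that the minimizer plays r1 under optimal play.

7/12

Row minima are 1 and 3, so the maximizer's maximin is 3; column maxima are 11 and 17, so the minimizer's minimax is 11. These differ, so the equilibrium is in mixed strategies.
Let the minimizer play r1 with probability q. The maximizer is indifferent when q + 17(1−q) = 11q + 3(1−q), giving q = 7/12.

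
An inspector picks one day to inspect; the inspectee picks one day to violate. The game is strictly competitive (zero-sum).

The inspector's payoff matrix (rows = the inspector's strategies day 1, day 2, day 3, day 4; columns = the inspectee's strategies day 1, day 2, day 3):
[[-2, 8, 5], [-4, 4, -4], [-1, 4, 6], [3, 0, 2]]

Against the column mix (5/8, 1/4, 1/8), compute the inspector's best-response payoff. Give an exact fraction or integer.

day 1: (-2)·(5/8) + (8)·(1/4) + (5)·(1/8) = 11/8.
day 2: (-4)·(5/8) + (4)·(1/4) + (-4)·(1/8) = -2.
day 3: (-1)·(5/8) + (4)·(1/4) + (6)·(1/8) = 9/8.
day 4: (3)·(5/8) + (0)·(1/4) + (2)·(1/8) = 17/8.
The best pure response is day 4 with expected payoff 17/8.

17/8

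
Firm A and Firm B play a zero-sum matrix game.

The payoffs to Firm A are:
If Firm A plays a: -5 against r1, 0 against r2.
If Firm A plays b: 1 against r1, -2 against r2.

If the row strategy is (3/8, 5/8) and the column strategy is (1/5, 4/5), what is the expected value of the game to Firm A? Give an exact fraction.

Against (1/5, 4/5), each row's expected payoff is a: -1; b: -7/5.
Taking the (3/8, 5/8)-weighted average: (3/8)·(-1) + (5/8)·(-7/5) = -5/4.

-5/4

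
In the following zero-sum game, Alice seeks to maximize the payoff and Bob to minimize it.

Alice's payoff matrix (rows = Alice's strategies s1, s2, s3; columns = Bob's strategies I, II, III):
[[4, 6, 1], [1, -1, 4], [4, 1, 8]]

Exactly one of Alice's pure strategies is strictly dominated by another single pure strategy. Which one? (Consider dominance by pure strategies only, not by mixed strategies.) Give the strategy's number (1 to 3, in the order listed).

2

Compare s2 with s3: 4 > 1, 1 > -1, 8 > 4.
So s3 strictly dominates s2 for Alice; s2 is strictly dominated.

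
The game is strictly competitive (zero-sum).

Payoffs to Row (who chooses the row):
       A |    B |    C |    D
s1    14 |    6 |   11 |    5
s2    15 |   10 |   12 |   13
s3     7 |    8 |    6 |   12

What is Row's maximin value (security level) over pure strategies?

The worst-case payoff for each row is s1: 5, s2: 10, s3: 6.
The best of these is 10.

10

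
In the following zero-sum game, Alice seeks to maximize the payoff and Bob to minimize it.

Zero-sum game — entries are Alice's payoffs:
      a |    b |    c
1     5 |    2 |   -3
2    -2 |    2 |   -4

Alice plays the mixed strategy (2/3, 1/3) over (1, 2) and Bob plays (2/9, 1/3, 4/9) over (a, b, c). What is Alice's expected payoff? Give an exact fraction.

Against (2/9, 1/3, 4/9), each row's expected payoff is 1: 4/9; 2: -14/9.
Taking the (2/3, 1/3)-weighted average: (2/3)·(4/9) + (1/3)·(-14/9) = -2/9.

-2/9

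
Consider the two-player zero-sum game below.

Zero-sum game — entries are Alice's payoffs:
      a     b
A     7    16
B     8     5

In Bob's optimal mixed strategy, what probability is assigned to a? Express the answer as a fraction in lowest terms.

Row minima are 7 and 5, so Alice's maximin is 7; column maxima are 8 and 16, so Bob's minimax is 8. These differ, so the equilibrium is in mixed strategies.
Let Bob play a with probability q. Alice is indifferent when 7q + 16(1−q) = 8q + 5(1−q), giving q = 11/12.

11/12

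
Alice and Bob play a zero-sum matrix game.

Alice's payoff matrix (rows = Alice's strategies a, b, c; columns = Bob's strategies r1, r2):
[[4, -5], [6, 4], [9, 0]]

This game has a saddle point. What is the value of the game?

4

Row minima: -5, 4, 0 → Alice's maximin is 4.
Column maxima: 9, 4 → Bob's minimax is 4.
They coincide at (b, r2), so the value is 4.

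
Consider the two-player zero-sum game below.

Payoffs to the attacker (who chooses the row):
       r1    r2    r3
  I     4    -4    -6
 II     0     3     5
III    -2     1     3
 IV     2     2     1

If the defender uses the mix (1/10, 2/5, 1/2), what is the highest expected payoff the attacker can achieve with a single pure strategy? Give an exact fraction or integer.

I: (4)·(1/10) + (-4)·(2/5) + (-6)·(1/2) = -21/5.
II: (0)·(1/10) + (3)·(2/5) + (5)·(1/2) = 37/10.
III: (-2)·(1/10) + (1)·(2/5) + (3)·(1/2) = 17/10.
IV: (2)·(1/10) + (2)·(2/5) + (1)·(1/2) = 3/2.
The best pure response is II with expected payoff 37/10.

37/10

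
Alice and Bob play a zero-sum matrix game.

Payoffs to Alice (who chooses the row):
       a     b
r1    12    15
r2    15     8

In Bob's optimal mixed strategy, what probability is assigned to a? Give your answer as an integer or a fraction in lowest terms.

Row minima are 12 and 8, so Alice's maximin is 12; column maxima are 15 and 15, so Bob's minimax is 15. These differ, so the equilibrium is in mixed strategies.
Let Bob play a with probability q. Alice is indifferent when 12q + 15(1−q) = 15q + 8(1−q), giving q = 7/10.

7/10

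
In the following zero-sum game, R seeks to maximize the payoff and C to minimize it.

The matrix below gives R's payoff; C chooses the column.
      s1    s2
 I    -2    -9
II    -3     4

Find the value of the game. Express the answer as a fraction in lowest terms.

-5/2

Row minima are -9 and -3, so R's maximin is -3; column maxima are -2 and 4, so C's minimax is -2. These differ, so the equilibrium is in mixed strategies.
Let R play I with probability p. C is indifferent when −2p − 3(1−p) = −9p + 4(1−p), giving p = 1/2.
Let C play s1 with probability q. R is indifferent when −2q − 9(1−q) = −3q + 4(1−q), giving q = 13/14.
The value is -2·(13/14) + (-9)·(1/14) = -5/2.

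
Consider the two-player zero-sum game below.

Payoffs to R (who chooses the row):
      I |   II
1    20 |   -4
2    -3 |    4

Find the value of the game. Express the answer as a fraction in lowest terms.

Row minima are -4 and -3, so R's maximin is -3; column maxima are 20 and 4, so C's minimax is 4. These differ, so the equilibrium is in mixed strategies.
Let R play 1 with probability p. C is indifferent when 20p − 3(1−p) = −4p + 4(1−p), giving p = 7/31.
Let C play I with probability q. R is indifferent when 20q − 4(1−q) = −3q + 4(1−q), giving q = 8/31.
The value is 20·(8/31) + (-4)·(23/31) = 68/31.

68/31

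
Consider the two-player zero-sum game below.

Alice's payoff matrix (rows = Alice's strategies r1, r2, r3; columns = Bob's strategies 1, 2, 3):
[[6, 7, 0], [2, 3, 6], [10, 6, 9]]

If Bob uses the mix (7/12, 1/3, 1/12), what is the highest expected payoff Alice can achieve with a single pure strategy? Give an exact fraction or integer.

103/12

r1: (6)·(7/12) + (7)·(1/3) + (0)·(1/12) = 35/6.
r2: (2)·(7/12) + (3)·(1/3) + (6)·(1/12) = 8/3.
r3: (10)·(7/12) + (6)·(1/3) + (9)·(1/12) = 103/12.
The best pure response is r3 with expected payoff 103/12.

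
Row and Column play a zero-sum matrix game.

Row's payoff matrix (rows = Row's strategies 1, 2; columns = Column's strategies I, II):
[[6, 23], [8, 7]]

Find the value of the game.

Row minima are 6 and 7, so Row's maximin is 7; column maxima are 8 and 23, so Column's minimax is 8. These differ, so the equilibrium is in mixed strategies.
Let Row play 1 with probability p. Column is indifferent when 6p + 8(1−p) = 23p + 7(1−p), giving p = 1/18.
Let Column play I with probability q. Row is indifferent when 6q + 23(1−q) = 8q + 7(1−q), giving q = 8/9.
The value is 6·(8/9) + (23)·(1/9) = 71/9.

71/9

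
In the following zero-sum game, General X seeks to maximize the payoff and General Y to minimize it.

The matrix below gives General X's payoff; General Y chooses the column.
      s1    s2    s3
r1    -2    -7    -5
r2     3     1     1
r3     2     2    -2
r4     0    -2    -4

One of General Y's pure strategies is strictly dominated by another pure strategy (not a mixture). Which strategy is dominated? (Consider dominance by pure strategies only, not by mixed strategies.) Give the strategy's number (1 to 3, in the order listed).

General Y prefers columns that give General X less. Compare s1 with s3: -5 < -2, 1 < 3, -2 < 2, -4 < 0.
So s3 strictly dominates s1 for General Y; s1 is strictly dominated.

1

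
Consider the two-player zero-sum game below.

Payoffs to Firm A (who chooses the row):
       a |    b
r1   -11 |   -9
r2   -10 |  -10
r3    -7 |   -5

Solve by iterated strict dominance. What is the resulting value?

Row r1 is strictly dominated by row r3 (-7>-11, -5>-9); eliminate r1.
Row r2 is strictly dominated by row r3 (-7>-10, -5>-10); eliminate r2.
Column b is strictly dominated by a for Firm B (-7<-5); eliminate b.
Only (r3, a) remains, with payoff -7.

-7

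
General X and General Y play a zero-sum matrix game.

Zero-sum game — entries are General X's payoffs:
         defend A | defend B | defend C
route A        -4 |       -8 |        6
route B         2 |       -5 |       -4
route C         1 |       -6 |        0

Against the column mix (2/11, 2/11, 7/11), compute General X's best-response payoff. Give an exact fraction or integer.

route A: (-4)·(2/11) + (-8)·(2/11) + (6)·(7/11) = 18/11.
route B: (2)·(2/11) + (-5)·(2/11) + (-4)·(7/11) = -34/11.
route C: (1)·(2/11) + (-6)·(2/11) + (0)·(7/11) = -10/11.
The best pure response is route A with expected payoff 18/11.

18/11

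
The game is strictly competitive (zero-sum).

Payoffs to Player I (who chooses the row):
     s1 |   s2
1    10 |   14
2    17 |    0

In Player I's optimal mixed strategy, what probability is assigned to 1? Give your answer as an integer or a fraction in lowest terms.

Row minima are 10 and 0, so Player I's maximin is 10; column maxima are 17 and 14, so Player II's minimax is 14. These differ, so the equilibrium is in mixed strategies.
Let Player I play 1 with probability p. Player II is indifferent when 10p + 17(1−p) = 14p, giving p = 17/21.

17/21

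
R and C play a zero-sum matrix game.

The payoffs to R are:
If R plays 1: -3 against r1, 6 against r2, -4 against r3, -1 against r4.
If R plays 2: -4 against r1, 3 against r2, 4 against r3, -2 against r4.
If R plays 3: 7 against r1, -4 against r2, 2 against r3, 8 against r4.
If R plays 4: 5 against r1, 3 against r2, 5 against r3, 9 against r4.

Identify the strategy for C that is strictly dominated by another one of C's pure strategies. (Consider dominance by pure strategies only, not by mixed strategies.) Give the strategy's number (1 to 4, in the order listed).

4

C prefers columns that give R less. Compare r4 with r1: -3 < -1, -4 < -2, 7 < 8, 5 < 9.
So r1 strictly dominates r4 for C; r4 is strictly dominated.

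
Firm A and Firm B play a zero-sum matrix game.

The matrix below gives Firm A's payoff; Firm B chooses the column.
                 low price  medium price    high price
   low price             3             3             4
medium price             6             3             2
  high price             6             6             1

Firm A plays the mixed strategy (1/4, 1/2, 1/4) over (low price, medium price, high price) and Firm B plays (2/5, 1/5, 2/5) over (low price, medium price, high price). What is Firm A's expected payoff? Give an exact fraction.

15/4

Against (2/5, 1/5, 2/5), each row's expected payoff is low price: 17/5; medium price: 19/5; high price: 4.
Taking the (1/4, 1/2, 1/4)-weighted average: (1/4)·(17/5) + (1/2)·(19/5) + (1/4)·(4) = 15/4.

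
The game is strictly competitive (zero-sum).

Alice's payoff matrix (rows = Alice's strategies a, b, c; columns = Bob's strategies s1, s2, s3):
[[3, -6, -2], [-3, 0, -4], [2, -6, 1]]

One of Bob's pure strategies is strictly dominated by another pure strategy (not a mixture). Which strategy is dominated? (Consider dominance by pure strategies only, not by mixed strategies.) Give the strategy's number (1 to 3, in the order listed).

1

Bob prefers columns that give Alice less. Compare s1 with s3: -2 < 3, -4 < -3, 1 < 2.
So s3 strictly dominates s1 for Bob; s1 is strictly dominated.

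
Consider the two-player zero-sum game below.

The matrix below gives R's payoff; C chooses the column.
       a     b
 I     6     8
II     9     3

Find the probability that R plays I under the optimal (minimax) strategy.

3/4

Row minima are 6 and 3, so R's maximin is 6; column maxima are 9 and 8, so C's minimax is 8. These differ, so the equilibrium is in mixed strategies.
Let R play I with probability p. C is indifferent when 6p + 9(1−p) = 8p + 3(1−p), giving p = 3/4.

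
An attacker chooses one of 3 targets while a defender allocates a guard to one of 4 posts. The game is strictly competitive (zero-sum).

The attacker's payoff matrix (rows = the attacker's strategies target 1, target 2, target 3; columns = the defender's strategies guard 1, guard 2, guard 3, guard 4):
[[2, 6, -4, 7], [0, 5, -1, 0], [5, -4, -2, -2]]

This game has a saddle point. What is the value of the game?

-1

Row minima: -4, -1, -4 → the attacker's maximin is -1.
Column maxima: 5, 6, -1, 7 → the defender's minimax is -1.
They coincide at (target 2, guard 3), so the value is -1.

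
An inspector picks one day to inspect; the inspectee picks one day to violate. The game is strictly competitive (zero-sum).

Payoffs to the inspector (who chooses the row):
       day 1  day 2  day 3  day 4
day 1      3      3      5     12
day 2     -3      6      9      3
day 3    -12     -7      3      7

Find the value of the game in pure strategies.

Row minima: 3, -3, -12 → the inspector's maximin is 3.
Column maxima: 3, 6, 9, 12 → the inspectee's minimax is 3.
They coincide at (day 1, day 1), so the value is 3.

3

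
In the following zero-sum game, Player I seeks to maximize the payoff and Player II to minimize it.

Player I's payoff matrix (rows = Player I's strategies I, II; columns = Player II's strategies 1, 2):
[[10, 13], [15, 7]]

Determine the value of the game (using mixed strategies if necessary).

Row minima are 10 and 7, so Player I's maximin is 10; column maxima are 15 and 13, so Player II's minimax is 13. These differ, so the equilibrium is in mixed strategies.
Let Player I play I with probability p. Player II is indifferent when 10p + 15(1−p) = 13p + 7(1−p), giving p = 8/11.
Let Player II play 1 with probability q. Player I is indifferent when 10q + 13(1−q) = 15q + 7(1−q), giving q = 6/11.
The value is 10·(6/11) + (13)·(5/11) = 125/11.

125/11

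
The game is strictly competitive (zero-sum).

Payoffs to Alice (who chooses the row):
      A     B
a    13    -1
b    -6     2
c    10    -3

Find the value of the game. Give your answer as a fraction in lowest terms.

10/11

Row c is strictly dominated by row a, so Alice never plays it.
The remaining 2×2 game on (a, b) × (A, B) has no saddle point. Let Alice play a with probability p; indifference gives 13p − 6(1−p) = −p + 2(1−p), so p = 4/11.
Similarly Bob's optimal q on A is 3/22, and the value is 13·(3/22) + (-1)·(19/22) = 10/11.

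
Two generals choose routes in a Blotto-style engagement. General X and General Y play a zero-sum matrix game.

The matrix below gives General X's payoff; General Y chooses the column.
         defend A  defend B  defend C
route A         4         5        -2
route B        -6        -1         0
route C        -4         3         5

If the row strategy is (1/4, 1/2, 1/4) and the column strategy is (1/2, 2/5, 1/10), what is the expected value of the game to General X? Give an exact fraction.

Against (1/2, 2/5, 1/10), each row's expected payoff is route A: 19/5; route B: -17/5; route C: -3/10.
Taking the (1/4, 1/2, 1/4)-weighted average: (1/4)·(19/5) + (1/2)·(-17/5) + (1/4)·(-3/10) = -33/40.

-33/40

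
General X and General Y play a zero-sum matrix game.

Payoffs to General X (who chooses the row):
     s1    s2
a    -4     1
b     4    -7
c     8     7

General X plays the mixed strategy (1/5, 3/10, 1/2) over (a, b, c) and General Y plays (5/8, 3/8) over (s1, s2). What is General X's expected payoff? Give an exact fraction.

Against (5/8, 3/8), each row's expected payoff is a: -17/8; b: -1/8; c: 61/8.
Taking the (1/5, 3/10, 1/2)-weighted average: (1/5)·(-17/8) + (3/10)·(-1/8) + (1/2)·(61/8) = 67/20.

67/20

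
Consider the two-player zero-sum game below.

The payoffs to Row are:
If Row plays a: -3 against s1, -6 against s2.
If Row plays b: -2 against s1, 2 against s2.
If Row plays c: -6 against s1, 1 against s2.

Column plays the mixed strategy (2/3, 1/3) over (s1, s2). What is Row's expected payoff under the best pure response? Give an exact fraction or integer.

a: (-3)·(2/3) + (-6)·(1/3) = -4.
b: (-2)·(2/3) + (2)·(1/3) = -2/3.
c: (-6)·(2/3) + (1)·(1/3) = -11/3.
The best pure response is b with expected payoff -2/3.

-2/3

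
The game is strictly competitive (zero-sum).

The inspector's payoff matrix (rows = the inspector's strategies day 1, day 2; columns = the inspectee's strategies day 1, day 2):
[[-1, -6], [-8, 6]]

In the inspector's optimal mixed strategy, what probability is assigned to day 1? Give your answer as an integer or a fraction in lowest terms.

Row minima are -6 and -8, so the inspector's maximin is -6; column maxima are -1 and 6, so the inspectee's minimax is -1. These differ, so the equilibrium is in mixed strategies.
Let the inspector play day 1 with probability p. The inspectee is indifferent when −p − 8(1−p) = −6p + 6(1−p), giving p = 14/19.

14/19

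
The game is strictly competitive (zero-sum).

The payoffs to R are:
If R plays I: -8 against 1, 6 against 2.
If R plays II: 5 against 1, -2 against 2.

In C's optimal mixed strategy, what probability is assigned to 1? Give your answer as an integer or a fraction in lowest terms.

Row minima are -8 and -2, so R's maximin is -2; column maxima are 5 and 6, so C's minimax is 5. These differ, so the equilibrium is in mixed strategies.
Let C play 1 with probability q. R is indifferent when −8q + 6(1−q) = 5q − 2(1−q), giving q = 8/21.

8/21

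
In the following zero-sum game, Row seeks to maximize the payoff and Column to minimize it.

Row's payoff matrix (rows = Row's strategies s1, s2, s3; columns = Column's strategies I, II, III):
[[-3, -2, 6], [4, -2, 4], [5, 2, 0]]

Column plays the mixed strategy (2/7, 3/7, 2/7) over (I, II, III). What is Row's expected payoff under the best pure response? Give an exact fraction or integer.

s1: (-3)·(2/7) + (-2)·(3/7) + (6)·(2/7) = 0.
s2: (4)·(2/7) + (-2)·(3/7) + (4)·(2/7) = 10/7.
s3: (5)·(2/7) + (2)·(3/7) + (0)·(2/7) = 16/7.
The best pure response is s3 with expected payoff 16/7.

16/7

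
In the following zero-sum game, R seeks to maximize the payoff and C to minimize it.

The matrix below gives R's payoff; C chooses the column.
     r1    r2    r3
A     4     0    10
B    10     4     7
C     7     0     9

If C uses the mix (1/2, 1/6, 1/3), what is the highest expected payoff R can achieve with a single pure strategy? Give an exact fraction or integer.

A: (4)·(1/2) + (0)·(1/6) + (10)·(1/3) = 16/3.
B: (10)·(1/2) + (4)·(1/6) + (7)·(1/3) = 8.
C: (7)·(1/2) + (0)·(1/6) + (9)·(1/3) = 13/2.
The best pure response is B with expected payoff 8.

8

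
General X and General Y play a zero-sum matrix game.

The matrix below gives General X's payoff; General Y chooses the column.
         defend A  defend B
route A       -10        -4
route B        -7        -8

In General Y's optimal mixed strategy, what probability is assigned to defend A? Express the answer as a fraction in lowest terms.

4/7

Row minima are -10 and -8, so General X's maximin is -8; column maxima are -7 and -4, so General Y's minimax is -7. These differ, so the equilibrium is in mixed strategies.
Let General Y play defend A with probability q. General X is indifferent when −10q − 4(1−q) = −7q − 8(1−q), giving q = 4/7.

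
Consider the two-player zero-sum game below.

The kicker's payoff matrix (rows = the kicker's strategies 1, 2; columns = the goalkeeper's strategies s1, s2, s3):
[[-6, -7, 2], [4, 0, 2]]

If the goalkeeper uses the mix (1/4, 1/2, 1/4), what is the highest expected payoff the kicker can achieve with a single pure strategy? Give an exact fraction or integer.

3/2

1: (-6)·(1/4) + (-7)·(1/2) + (2)·(1/4) = -9/2.
2: (4)·(1/4) + (0)·(1/2) + (2)·(1/4) = 3/2.
The best pure response is 2 with expected payoff 3/2.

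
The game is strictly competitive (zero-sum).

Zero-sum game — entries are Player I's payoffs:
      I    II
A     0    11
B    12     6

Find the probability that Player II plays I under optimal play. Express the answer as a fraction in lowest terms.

Row minima are 0 and 6, so Player I's maximin is 6; column maxima are 12 and 11, so Player II's minimax is 11. These differ, so the equilibrium is in mixed strategies.
Let Player II play I with probability q. Player I is indifferent when 11(1−q) = 12q + 6(1−q), giving q = 5/17.

5/17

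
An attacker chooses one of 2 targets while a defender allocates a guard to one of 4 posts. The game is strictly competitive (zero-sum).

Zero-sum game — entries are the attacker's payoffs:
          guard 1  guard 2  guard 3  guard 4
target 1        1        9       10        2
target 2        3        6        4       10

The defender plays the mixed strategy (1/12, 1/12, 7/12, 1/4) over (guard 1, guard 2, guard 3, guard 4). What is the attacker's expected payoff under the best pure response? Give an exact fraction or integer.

43/6

target 1: (1)·(1/12) + (9)·(1/12) + (10)·(7/12) + (2)·(1/4) = 43/6.
target 2: (3)·(1/12) + (6)·(1/12) + (4)·(7/12) + (10)·(1/4) = 67/12.
The best pure response is target 1 with expected payoff 43/6.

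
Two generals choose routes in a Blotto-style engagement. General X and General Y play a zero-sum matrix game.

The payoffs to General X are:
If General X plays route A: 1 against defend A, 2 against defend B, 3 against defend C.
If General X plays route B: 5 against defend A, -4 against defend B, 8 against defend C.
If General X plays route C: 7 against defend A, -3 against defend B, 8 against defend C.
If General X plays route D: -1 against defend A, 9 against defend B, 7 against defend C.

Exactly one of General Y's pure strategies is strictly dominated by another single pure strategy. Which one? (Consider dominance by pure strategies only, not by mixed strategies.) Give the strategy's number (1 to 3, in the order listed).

3

General Y prefers columns that give General X less. Compare defend C with defend A: 1 < 3, 5 < 8, 7 < 8, -1 < 7.
So defend A strictly dominates defend C for General Y; defend C is strictly dominated.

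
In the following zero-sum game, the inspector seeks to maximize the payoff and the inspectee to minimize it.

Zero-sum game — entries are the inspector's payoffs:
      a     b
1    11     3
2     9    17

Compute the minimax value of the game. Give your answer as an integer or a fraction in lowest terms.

Row minima are 3 and 9, so the inspector's maximin is 9; column maxima are 11 and 17, so the inspectee's minimax is 11. These differ, so the equilibrium is in mixed strategies.
Let the inspector play 1 with probability p. The inspectee is indifferent when 11p + 9(1−p) = 3p + 17(1−p), giving p = 1/2.
Let the inspectee play a with probability q. The inspector is indifferent when 11q + 3(1−q) = 9q + 17(1−q), giving q = 7/8.
The value is 11·(7/8) + (3)·(1/8) = 10.

10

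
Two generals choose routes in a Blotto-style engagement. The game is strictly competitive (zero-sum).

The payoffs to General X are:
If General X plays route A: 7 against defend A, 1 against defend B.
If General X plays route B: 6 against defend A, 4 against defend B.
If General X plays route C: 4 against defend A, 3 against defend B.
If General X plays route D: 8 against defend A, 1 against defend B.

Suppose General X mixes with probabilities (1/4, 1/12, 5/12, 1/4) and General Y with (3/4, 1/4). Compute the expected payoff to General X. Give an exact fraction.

119/24

Against (3/4, 1/4), each row's expected payoff is route A: 11/2; route B: 11/2; route C: 15/4; route D: 25/4.
Taking the (1/4, 1/12, 5/12, 1/4)-weighted average: (1/4)·(11/2) + (1/12)·(11/2) + (5/12)·(15/4) + (1/4)·(25/4) = 119/24.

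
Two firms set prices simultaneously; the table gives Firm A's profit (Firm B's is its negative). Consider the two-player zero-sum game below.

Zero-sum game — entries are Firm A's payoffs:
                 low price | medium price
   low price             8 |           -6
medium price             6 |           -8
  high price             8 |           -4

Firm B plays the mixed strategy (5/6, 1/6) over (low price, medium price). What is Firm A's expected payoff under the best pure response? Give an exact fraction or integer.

low price: (8)·(5/6) + (-6)·(1/6) = 17/3.
medium price: (6)·(5/6) + (-8)·(1/6) = 11/3.
high price: (8)·(5/6) + (-4)·(1/6) = 6.
The best pure response is high price with expected payoff 6.

6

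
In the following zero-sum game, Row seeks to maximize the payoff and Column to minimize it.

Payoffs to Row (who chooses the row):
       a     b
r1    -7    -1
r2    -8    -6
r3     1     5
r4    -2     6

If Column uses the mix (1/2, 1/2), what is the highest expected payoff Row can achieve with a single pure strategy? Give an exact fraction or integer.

3

r1: (-7)·(1/2) + (-1)·(1/2) = -4.
r2: (-8)·(1/2) + (-6)·(1/2) = -7.
r3: (1)·(1/2) + (5)·(1/2) = 3.
r4: (-2)·(1/2) + (6)·(1/2) = 2.
The best pure response is r3 with expected payoff 3.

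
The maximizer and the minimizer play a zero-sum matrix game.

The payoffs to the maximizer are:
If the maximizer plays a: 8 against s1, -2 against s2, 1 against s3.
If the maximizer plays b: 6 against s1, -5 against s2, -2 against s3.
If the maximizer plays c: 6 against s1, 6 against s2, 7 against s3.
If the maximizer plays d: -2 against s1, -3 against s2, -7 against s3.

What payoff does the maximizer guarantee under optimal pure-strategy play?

Row minima: -2, -5, 6, -7 → the maximizer's maximin is 6.
Column maxima: 8, 6, 7 → the minimizer's minimax is 6.
They coincide at (c, s2), so the value is 6.

6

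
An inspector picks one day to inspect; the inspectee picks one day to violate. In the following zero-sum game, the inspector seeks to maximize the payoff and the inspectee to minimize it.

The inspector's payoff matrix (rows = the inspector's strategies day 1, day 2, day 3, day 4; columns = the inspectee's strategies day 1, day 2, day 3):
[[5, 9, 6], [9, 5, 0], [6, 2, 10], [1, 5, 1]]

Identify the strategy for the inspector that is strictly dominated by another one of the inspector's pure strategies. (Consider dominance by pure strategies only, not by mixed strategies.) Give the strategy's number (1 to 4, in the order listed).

Compare day 4 with day 1: 5 > 1, 9 > 5, 6 > 1.
So day 1 strictly dominates day 4 for the inspector; day 4 is strictly dominated.

4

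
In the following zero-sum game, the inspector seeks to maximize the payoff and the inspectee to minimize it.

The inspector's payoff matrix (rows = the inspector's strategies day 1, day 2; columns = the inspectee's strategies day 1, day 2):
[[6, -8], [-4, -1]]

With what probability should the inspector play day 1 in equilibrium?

3/17

Row minima are -8 and -4, so the inspector's maximin is -4; column maxima are 6 and -1, so the inspectee's minimax is -1. These differ, so the equilibrium is in mixed strategies.
Let the inspector play day 1 with probability p. The inspectee is indifferent when 6p − 4(1−p) = −8p − (1−p), giving p = 3/17.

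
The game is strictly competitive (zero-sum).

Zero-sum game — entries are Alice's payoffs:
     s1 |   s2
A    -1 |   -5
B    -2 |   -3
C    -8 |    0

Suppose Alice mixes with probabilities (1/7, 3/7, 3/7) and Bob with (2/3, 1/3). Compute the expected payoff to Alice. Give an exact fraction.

Against (2/3, 1/3), each row's expected payoff is A: -7/3; B: -7/3; C: -16/3.
Taking the (1/7, 3/7, 3/7)-weighted average: (1/7)·(-7/3) + (3/7)·(-7/3) + (3/7)·(-16/3) = -76/21.

-76/21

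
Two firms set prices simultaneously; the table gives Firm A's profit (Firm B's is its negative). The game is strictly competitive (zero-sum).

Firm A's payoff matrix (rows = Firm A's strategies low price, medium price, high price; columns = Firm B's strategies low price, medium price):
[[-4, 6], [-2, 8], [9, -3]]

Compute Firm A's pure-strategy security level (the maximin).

-2

The worst-case payoff for each row is low price: -4, medium price: -2, high price: -3.
The best of these is -2.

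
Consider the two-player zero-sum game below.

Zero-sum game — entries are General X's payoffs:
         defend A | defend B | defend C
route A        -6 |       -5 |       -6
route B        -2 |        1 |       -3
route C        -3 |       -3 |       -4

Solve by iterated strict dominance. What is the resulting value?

-3

Row route A is strictly dominated by row route B (-2>-6, 1>-5, -3>-6); eliminate route A.
Row route C is strictly dominated by row route B (-2>-3, 1>-3, -3>-4); eliminate route C.
Column defend A is strictly dominated by defend C for General Y (-3<-2); eliminate defend A.
Column defend B is strictly dominated by defend C for General Y (-3<1); eliminate defend B.
Only (route B, defend C) remains, with payoff -3.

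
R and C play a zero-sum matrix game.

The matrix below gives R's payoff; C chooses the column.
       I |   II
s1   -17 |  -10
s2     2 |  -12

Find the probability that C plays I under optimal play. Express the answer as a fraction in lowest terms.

Row minima are -17 and -12, so R's maximin is -12; column maxima are 2 and -10, so C's minimax is -10. These differ, so the equilibrium is in mixed strategies.
Let C play I with probability q. R is indifferent when −17q − 10(1−q) = 2q − 12(1−q), giving q = 2/21.

2/21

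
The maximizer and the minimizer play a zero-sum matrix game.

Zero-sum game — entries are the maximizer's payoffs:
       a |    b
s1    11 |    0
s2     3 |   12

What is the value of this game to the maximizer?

33/5

Row minima are 0 and 3, so the maximizer's maximin is 3; column maxima are 11 and 12, so the minimizer's minimax is 11. These differ, so the equilibrium is in mixed strategies.
Let the maximizer play s1 with probability p. The minimizer is indifferent when 11p + 3(1−p) = 12(1−p), giving p = 9/20.
Let the minimizer play a with probability q. The maximizer is indifferent when 11q = 3q + 12(1−q), giving q = 3/5.
The value is 11·(3/5) + (0)·(2/5) = 33/5.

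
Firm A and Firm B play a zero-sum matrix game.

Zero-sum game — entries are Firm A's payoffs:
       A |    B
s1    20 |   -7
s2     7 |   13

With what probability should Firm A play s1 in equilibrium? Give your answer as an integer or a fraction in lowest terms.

2/11

Row minima are -7 and 7, so Firm A's maximin is 7; column maxima are 20 and 13, so Firm B's minimax is 13. These differ, so the equilibrium is in mixed strategies.
Let Firm A play s1 with probability p. Firm B is indifferent when 20p + 7(1−p) = −7p + 13(1−p), giving p = 2/11.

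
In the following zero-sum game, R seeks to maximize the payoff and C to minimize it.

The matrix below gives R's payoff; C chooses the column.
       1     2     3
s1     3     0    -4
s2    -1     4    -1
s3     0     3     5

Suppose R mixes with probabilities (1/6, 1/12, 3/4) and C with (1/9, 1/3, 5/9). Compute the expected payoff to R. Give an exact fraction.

Against (1/9, 1/3, 5/9), each row's expected payoff is s1: -17/9; s2: 2/3; s3: 34/9.
Taking the (1/6, 1/12, 3/4)-weighted average: (1/6)·(-17/9) + (1/12)·(2/3) + (3/4)·(34/9) = 139/54.

139/54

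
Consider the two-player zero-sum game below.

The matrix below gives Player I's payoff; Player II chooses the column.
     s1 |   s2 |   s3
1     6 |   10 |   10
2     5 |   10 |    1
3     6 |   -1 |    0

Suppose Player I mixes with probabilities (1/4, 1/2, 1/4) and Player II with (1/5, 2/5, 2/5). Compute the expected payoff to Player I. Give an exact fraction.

Against (1/5, 2/5, 2/5), each row's expected payoff is 1: 46/5; 2: 27/5; 3: 4/5.
Taking the (1/4, 1/2, 1/4)-weighted average: (1/4)·(46/5) + (1/2)·(27/5) + (1/4)·(4/5) = 26/5.

26/5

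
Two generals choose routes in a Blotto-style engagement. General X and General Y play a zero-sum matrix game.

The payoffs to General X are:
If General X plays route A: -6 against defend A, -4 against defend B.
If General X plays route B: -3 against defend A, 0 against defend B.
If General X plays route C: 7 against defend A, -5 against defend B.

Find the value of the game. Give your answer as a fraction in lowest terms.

-1

Row route A is strictly dominated by row route B, so General X never plays it.
The remaining 2×2 game on (route B, route C) × (defend A, defend B) has no saddle point. Let General X play route B with probability p; indifference gives −3p + 7(1−p) = −5(1−p), so p = 4/5.
Similarly General Y's optimal q on defend A is 1/3, and the value is -3·(1/3) + (0)·(2/3) = -1.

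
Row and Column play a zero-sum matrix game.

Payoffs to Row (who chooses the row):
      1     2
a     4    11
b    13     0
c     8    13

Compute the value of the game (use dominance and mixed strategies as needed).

169/18

Row a is strictly dominated by row c, so Row never plays it.
The remaining 2×2 game on (b, c) × (1, 2) has no saddle point. Let Row play b with probability p; indifference gives 13p + 8(1−p) = 13(1−p), so p = 5/18.
Similarly Column's optimal q on 1 is 13/18, and the value is 13·(13/18) + (0)·(5/18) = 169/18.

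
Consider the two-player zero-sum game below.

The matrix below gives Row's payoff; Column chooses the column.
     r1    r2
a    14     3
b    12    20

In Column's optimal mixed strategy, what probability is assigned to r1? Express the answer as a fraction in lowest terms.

17/19

Row minima are 3 and 12, so Row's maximin is 12; column maxima are 14 and 20, so Column's minimax is 14. These differ, so the equilibrium is in mixed strategies.
Let Column play r1 with probability q. Row is indifferent when 14q + 3(1−q) = 12q + 20(1−q), giving q = 17/19.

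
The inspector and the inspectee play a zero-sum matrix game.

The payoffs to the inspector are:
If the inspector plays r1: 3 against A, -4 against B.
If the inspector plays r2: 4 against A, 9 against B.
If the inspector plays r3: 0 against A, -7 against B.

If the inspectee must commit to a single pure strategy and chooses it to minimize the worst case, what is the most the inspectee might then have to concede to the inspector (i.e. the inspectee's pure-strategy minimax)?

4

The worst case (largest entry) in each column is A: 4, B: 9.
The best (smallest) of these is 4.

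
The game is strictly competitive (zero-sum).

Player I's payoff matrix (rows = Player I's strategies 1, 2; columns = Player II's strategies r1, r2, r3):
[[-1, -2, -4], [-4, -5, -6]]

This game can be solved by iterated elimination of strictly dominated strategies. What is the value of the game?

-4

Column r2 is strictly dominated by r3 for Player II (-4<-2, -6<-5); eliminate r2.
Row 2 is strictly dominated by row 1 (-1>-4, -4>-6); eliminate 2.
Column r1 is strictly dominated by r3 for Player II (-4<-1); eliminate r1.
Only (1, r3) remains, with payoff -4.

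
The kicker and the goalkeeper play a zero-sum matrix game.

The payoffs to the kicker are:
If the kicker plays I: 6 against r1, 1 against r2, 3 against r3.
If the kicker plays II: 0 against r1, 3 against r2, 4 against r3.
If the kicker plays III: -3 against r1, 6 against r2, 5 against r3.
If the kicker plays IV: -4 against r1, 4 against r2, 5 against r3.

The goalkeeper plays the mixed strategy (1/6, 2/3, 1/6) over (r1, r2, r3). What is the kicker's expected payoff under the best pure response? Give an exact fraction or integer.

I: (6)·(1/6) + (1)·(2/3) + (3)·(1/6) = 13/6.
II: (0)·(1/6) + (3)·(2/3) + (4)·(1/6) = 8/3.
III: (-3)·(1/6) + (6)·(2/3) + (5)·(1/6) = 13/3.
IV: (-4)·(1/6) + (4)·(2/3) + (5)·(1/6) = 17/6.
The best pure response is III with expected payoff 13/3.

13/3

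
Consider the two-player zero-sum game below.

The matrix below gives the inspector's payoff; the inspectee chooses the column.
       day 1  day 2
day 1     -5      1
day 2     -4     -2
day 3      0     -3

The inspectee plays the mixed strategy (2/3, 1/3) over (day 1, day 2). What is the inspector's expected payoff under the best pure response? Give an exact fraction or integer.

-1

day 1: (-5)·(2/3) + (1)·(1/3) = -3.
day 2: (-4)·(2/3) + (-2)·(1/3) = -10/3.
day 3: (0)·(2/3) + (-3)·(1/3) = -1.
The best pure response is day 3 with expected payoff -1.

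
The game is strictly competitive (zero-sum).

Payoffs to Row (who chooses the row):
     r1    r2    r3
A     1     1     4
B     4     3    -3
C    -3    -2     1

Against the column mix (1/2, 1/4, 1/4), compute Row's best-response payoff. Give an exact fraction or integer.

2

A: (1)·(1/2) + (1)·(1/4) + (4)·(1/4) = 7/4.
B: (4)·(1/2) + (3)·(1/4) + (-3)·(1/4) = 2.
C: (-3)·(1/2) + (-2)·(1/4) + (1)·(1/4) = -7/4.
The best pure response is B with expected payoff 2.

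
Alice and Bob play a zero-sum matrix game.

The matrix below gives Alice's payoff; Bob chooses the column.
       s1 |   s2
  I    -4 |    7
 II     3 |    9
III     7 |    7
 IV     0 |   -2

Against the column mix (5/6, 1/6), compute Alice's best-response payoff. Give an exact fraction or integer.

I: (-4)·(5/6) + (7)·(1/6) = -13/6.
II: (3)·(5/6) + (9)·(1/6) = 4.
III: (7)·(5/6) + (7)·(1/6) = 7.
IV: (0)·(5/6) + (-2)·(1/6) = -1/3.
The best pure response is III with expected payoff 7.

7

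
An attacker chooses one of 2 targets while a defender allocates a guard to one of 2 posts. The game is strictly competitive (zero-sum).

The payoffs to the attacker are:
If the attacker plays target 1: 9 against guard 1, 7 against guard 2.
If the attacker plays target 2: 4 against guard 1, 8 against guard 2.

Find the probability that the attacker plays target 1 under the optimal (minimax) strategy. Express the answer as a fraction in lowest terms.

2/3

Row minima are 7 and 4, so the attacker's maximin is 7; column maxima are 9 and 8, so the defender's minimax is 8. These differ, so the equilibrium is in mixed strategies.
Let the attacker play target 1 with probability p. The defender is indifferent when 9p + 4(1−p) = 7p + 8(1−p), giving p = 2/3.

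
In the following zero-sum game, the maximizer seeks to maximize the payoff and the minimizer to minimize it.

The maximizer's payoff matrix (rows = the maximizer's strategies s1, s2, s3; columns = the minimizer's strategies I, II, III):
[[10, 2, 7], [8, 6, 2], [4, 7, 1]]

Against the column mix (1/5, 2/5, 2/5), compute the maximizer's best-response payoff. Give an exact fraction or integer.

s1: (10)·(1/5) + (2)·(2/5) + (7)·(2/5) = 28/5.
s2: (8)·(1/5) + (6)·(2/5) + (2)·(2/5) = 24/5.
s3: (4)·(1/5) + (7)·(2/5) + (1)·(2/5) = 4.
The best pure response is s1 with expected payoff 28/5.

28/5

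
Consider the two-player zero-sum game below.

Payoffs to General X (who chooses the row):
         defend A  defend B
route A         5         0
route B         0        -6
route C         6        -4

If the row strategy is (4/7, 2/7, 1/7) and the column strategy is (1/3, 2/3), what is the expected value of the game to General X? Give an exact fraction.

-2/7

Against (1/3, 2/3), each row's expected payoff is route A: 5/3; route B: -4; route C: -2/3.
Taking the (4/7, 2/7, 1/7)-weighted average: (4/7)·(5/3) + (2/7)·(-4) + (1/7)·(-2/3) = -2/7.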